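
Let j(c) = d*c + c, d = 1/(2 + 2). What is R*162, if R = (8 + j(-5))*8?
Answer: 2268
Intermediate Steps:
d = 1/4 ≈ 0.25000
j(c) = 5*c/4 (j(c) = c/4 + c = 5*c/4)
R = 14 (R = (8 + (5/4)*(-5))*8 = (8 - 25/4)*8 = (7/4)*8 = 14)
R*162 = 14*162 = 2268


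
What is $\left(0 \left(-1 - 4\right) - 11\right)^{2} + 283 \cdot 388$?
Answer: $109925$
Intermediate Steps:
$\left(0 \left(-1 - 4\right) - 11\right)^{2} + 283 \cdot 388 = \left(0 \left(-5\right) - 11\right)^{2} + 109804 = \left(0 - 11\right)^{2} + 109804 = \left(-11\right)^{2} + 109804 = 121 + 109804 = 109925$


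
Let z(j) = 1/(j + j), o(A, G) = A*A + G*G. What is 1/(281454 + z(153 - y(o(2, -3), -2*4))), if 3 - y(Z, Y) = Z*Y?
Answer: 92/25893769 ≈ 3.5530e-6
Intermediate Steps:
o(A, G) = A**2 + G**2
y(Z, Y) = 3 - Y*Z (y(Z, Y) = 3 - Z*Y = 3 - Y*Z)
z(j) = 1/(2*j)
1/(281454 + z(153 - y(o(2, -3), -2*4))) = 1/(281454 + 1/(2*(153 - (3 - (-2*4)*(2**2 + (-3)**2))))) = 1/(281454 + 1/(2*(153 - (3 - 1*(-8)*(4 + 9))))) = 1/(281454 + 1/(2*(153 - (3 - 1*(-8)*13)))) = 1/(281454 + 1/(2*(153 - (3 + 104)))) = 1/(281454 + 1/(2*(153 - 1*107))) = 1/(281454 + 1/(2*(153 - 107))) = 1/(281454 + (1/2)/46) = 1/(281454 + (1/2)*(1/46)) = 1/(281454 + 1/92) = 1/(25893769/92) = 92/25893769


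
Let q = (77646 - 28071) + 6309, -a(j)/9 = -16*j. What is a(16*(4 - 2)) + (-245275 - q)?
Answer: -296551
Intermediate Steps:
a(j) = 144*j (a(j) = -(-144)*j = 144*j)
q = 55884 (q = 49575 + 6309 = 55884)
a(16*(4 - 2)) + (-245275 - q) = 144*(16*(4 - 2)) + (-245275 - 1*55884) = 144*(16*2) + (-245275 - 55884) = 144*32 - 301159 = 4608 - 301159 = -296551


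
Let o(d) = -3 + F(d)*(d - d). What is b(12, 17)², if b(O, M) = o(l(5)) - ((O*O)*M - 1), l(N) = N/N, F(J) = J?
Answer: 6002500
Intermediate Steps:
l(N) = 1
o(d) = -3 (o(d) = -3 + d*(d - d) = -3 + d*0 = -3 + 0 = -3)
b(O, M) = -2 - M*O² (b(O, M) = -3 - ((O*O)*M - 1) = -3 - (O²*M - 1) = -3 - (M*O² - 1) = -3 - (-1 + M*O²) = -3 + (1 - M*O²) = -2 - M*O²)
b(12, 17)² = (-2 - 1*17*12²)² = (-2 - 1*17*144)² = (-2 - 2448)² = (-2450)² = 6002500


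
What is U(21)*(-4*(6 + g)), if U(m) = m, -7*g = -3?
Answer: -540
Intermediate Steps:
g = 3/7 (g = -⅐*(-3) = 3/7 ≈ 0.42857)
U(21)*(-4*(6 + g)) = 21*(-4*(6 + 3/7)) = 21*(-4*45/7) = 21*(-180/7) = -540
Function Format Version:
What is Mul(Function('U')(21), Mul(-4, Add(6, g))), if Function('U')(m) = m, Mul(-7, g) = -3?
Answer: -540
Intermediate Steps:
g = Rational(3, 7) (g = Mul(Rational(-1, 7), -3) = Rational(3, 7) ≈ 0.42857)
Mul(Function('U')(21), Mul(-4, Add(6, g))) = Mul(21, Mul(-4, Add(6, Rational(3, 7)))) = Mul(21, Mul(-4, Rational(45, 7))) = Mul(21, Rational(-180, 7)) = -540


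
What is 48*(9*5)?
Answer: 2160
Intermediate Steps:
48*(9*5) = 48*45 = 2160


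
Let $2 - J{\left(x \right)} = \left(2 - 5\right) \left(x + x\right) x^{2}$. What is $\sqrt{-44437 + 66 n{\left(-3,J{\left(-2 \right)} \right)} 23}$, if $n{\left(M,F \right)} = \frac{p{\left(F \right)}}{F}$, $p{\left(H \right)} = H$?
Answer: $i \sqrt{42919} \approx 207.17 i$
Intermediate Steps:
$J{\left(x \right)} = 2 + 6 x^{3}$ ($J{\left(x \right)} = 2 - \left(2 - 5\right) \left(x + x\right) x^{2} = 2 - - 3 \cdot 2 x x^{2} = 2 - - 6 x x^{2} = 2 - - 6 x^{3} = 2 + 6 x^{3}$)
$n{\left(M,F \right)} = 1$ ($n{\left(M,F \right)} = \frac{F}{F} = 1$)
$\sqrt{-44437 + 66 n{\left(-3,J{\left(-2 \right)} \right)} 23} = \sqrt{-44437 + 66 \cdot 1 \cdot 23} = \sqrt{-44437 + 66 \cdot 23} = \sqrt{-44437 + 1518} = \sqrt{-42919} = i \sqrt{42919}$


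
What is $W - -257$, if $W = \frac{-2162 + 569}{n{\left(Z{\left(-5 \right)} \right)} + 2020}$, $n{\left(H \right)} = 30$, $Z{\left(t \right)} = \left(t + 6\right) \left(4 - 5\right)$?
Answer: $\frac{525257}{2050} \approx 256.22$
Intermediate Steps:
$Z{\left(t \right)} = -6 - t$ ($Z{\left(t \right)} = \left(6 + t\right) \left(-1\right) = -6 - t$)
$W = - \frac{1593}{2050}$ ($W = \frac{-2162 + 569}{30 + 2020} = - \frac{1593}{2050} \approx -0.77707$)
$W - -257 = - \frac{1593}{2050} - -257 = - \frac{1593}{2050} + 257 = \frac{525257}{2050}$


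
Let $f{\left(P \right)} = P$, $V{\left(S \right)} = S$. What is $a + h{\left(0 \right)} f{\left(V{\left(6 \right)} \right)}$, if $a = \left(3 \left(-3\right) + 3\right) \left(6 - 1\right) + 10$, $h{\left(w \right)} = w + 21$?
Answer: $106$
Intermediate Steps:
$h{\left(w \right)} = 21 + w$
$a = -20$ ($a = \left(-9 + 3\right) \left(6 - 1\right) + 10 = \left(-6\right) 5 + 10 = -30 + 10 = -20$)
$a + h{\left(0 \right)} f{\left(V{\left(6 \right)} \right)} = -20 + \left(21 + 0\right) 6 = -20 + 21 \cdot 6 = -20 + 126 = 106$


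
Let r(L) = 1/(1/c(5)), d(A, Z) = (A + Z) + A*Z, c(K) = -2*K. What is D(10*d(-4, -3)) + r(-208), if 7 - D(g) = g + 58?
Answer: -111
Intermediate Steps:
d(A, Z) = A + Z + A*Z
D(g) = -51 - g (D(g) = 7 - (g + 58) = 7 - (58 + g) = 7 + (-58 - g) = -51 - g)
r(L) = -10 (r(L) = 1/(1/(-2*5)) = 1/(1/(-10)) = 1/(-⅒) = -10)
D(10*d(-4, -3)) + r(-208) = (-51 - 10*(-4 - 3 - 4*(-3))) - 10 = (-51 - 10*(-4 - 3 + 12)) - 10 = (-51 - 10*5) - 10 = (-51 - 1*50) - 10 = (-51 - 50) - 10 = -101 - 10 = -111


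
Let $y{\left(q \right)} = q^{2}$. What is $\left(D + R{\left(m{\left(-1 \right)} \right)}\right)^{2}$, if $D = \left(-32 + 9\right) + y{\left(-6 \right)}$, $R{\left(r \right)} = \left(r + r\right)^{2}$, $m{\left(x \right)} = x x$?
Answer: $289$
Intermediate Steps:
$m{\left(x \right)} = x^{2}$
$R{\left(r \right)} = 4 r^{2}$ ($R{\left(r \right)} = \left(2 r\right)^{2} = 4 r^{2}$)
$D = 13$ ($D = \left(-32 + 9\right) + \left(-6\right)^{2} = -23 + 36 = 13$)
$\left(D + R{\left(m{\left(-1 \right)} \right)}\right)^{2} = \left(13 + 4 \left(\left(-1\right)^{2}\right)^{2}\right)^{2} = \left(13 + 4 \cdot 1^{2}\right)^{2} = \left(13 + 4 \cdot 1\right)^{2} = \left(13 + 4\right)^{2} = 17^{2} = 289$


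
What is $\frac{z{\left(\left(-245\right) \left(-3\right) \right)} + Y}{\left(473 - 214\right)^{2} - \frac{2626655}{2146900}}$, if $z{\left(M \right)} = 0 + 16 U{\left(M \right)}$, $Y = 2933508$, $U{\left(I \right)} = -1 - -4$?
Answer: $\frac{1259610275280}{28802714449} \approx 43.732$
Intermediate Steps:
$U{\left(I \right)} = 3$ ($U{\left(I \right)} = -1 + 4 = 3$)
$z{\left(M \right)} = 48$ ($z{\left(M \right)} = 0 + 16 \cdot 3 = 0 + 48 = 48$)
$\frac{z{\left(\left(-245\right) \left(-3\right) \right)} + Y}{\left(473 - 214\right)^{2} - \frac{2626655}{2146900}} = \frac{48 + 2933508}{\left(473 - 214\right)^{2} - \frac{2626655}{2146900}} = \frac{2933556}{259^{2} - \frac{525331}{429380}} = \frac{2933556}{67081 - \frac{525331}{429380}} = \frac{2933556}{\frac{28802714449}{429380}} = 2933556 \cdot \frac{429380}{28802714449} = \frac{1259610275280}{28802714449}$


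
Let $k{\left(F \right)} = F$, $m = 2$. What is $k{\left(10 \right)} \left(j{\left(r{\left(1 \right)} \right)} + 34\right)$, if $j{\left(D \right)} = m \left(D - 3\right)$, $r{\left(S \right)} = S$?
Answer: $300$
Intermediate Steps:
$j{\left(D \right)} = -6 + 2 D$ ($j{\left(D \right)} = 2 \left(D - 3\right) = 2 \left(-3 + D\right) = -6 + 2 D$)
$k{\left(10 \right)} \left(j{\left(r{\left(1 \right)} \right)} + 34\right) = 10 \left(\left(-6 + 2 \cdot 1\right) + 34\right) = 10 \left(\left(-6 + 2\right) + 34\right) = 10 \left(-4 + 34\right) = 10 \cdot 30 = 300$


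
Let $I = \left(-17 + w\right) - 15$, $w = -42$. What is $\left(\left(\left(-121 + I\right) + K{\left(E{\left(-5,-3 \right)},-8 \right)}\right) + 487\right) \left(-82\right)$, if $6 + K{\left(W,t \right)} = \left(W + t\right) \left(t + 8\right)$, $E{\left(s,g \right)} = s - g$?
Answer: $-23452$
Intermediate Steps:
$I = -74$ ($I = \left(-17 - 42\right) - 15 = -59 - 15 = -74$)
$K{\left(W,t \right)} = -6 + \left(8 + t\right) \left(W + t\right)$ ($K{\left(W,t \right)} = -6 + \left(W + t\right) \left(t + 8\right) = -6 + \left(W + t\right) \left(8 + t\right) = -6 + \left(8 + t\right) \left(W + t\right)$)
$\left(\left(\left(-121 + I\right) + K{\left(E{\left(-5,-3 \right)},-8 \right)}\right) + 487\right) \left(-82\right) = \left(\left(\left(-121 - 74\right) + \left(-6 + \left(-8\right)^{2} + 8 \left(-5 - -3\right) + 8 \left(-8\right) + \left(-5 - -3\right) \left(-8\right)\right)\right) + 487\right) \left(-82\right) = \left(\left(-195 + \left(-6 + 64 + 8 \left(-5 + 3\right) - 64 + \left(-5 + 3\right) \left(-8\right)\right)\right) + 487\right) \left(-82\right) = \left(\left(-195 - 6\right) + 487\right) \left(-82\right) = \left(-201 + 487\right) \left(-82\right) = 286 \left(-82\right) = -23452$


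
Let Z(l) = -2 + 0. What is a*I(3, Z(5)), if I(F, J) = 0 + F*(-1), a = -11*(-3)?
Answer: -99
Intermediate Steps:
Z(l) = -2
a = 33
I(F, J) = -F (I(F, J) = 0 - F = -F)
a*I(3, Z(5)) = 33*(-1*3) = 33*(-3) = -99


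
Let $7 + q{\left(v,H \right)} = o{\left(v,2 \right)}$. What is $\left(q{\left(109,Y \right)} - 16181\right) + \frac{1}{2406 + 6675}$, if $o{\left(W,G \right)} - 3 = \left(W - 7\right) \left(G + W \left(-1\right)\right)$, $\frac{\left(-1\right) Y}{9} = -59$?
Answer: $- \frac{246086018}{9081} \approx -27099.0$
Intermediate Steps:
$Y = 531$ ($Y = \left(-9\right) \left(-59\right) = 531$)
$o{\left(W,G \right)} = 3 + \left(-7 + W\right) \left(G - W\right)$ ($o{\left(W,G \right)} = 3 + \left(W - 7\right) \left(G + W \left(-1\right)\right) = 3 + \left(-7 + W\right) \left(G - W\right)$)
$q{\left(v,H \right)} = -18 - v^{2} + 9 v$ ($q{\left(v,H \right)} = -7 + \left(3 - v^{2} - 14 + 7 v + 2 v\right) = -7 - \left(11 + v^{2} - 9 v\right) = -18 - v^{2} + 9 v$)
$\left(q{\left(109,Y \right)} - 16181\right) + \frac{1}{2406 + 6675} = \left(\left(-18 - 109^{2} + 9 \cdot 109\right) - 16181\right) + \frac{1}{2406 + 6675} = \left(\left(-18 - 11881 + 981\right) - 16181\right) + \frac{1}{9081} = \left(-10918 - 16181\right) + \frac{1}{9081} = -27099 + \frac{1}{9081} = - \frac{246086018}{9081}$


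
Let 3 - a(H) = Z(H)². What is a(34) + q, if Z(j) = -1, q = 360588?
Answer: 360590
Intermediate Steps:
a(H) = 2 (a(H) = 3 - 1*(-1)² = 3 - 1*1 = 3 - 1 = 2)
a(34) + q = 2 + 360588 = 360590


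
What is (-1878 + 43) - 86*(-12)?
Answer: -803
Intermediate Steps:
(-1878 + 43) - 86*(-12) = -1835 - 1*(-1032) = -1835 + 1032 = -803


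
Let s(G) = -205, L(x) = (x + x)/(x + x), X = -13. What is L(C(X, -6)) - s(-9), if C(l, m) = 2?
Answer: 206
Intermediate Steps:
L(x) = 1 (L(x) = (2*x)/((2*x)) = (2*x)*(1/(2*x)) = 1)
L(C(X, -6)) - s(-9) = 1 - 1*(-205) = 1 + 205 = 206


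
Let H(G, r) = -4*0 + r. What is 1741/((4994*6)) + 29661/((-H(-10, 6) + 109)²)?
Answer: 907232473/317888076 ≈ 2.8539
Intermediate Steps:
H(G, r) = r (H(G, r) = 0 + r = r)
1741/((4994*6)) + 29661/((-H(-10, 6) + 109)²) = 1741/((4994*6)) + 29661/((-1*6 + 109)²) = 1741/29964 + 29661/((-6 + 109)²) = 1741*(1/29964) + 29661/(103²) = 1741/29964 + 29661/10609 = 907232473/317888076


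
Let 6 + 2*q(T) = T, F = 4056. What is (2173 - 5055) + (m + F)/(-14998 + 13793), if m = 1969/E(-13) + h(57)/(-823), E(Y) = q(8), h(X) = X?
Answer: -2863081148/991715 ≈ -2887.0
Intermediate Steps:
q(T) = -3 + T/2
E(Y) = 1 (E(Y) = -3 + (½)*8 = -3 + 4 = 1)
m = 1620430/823 (m = 1969/1 + 57/(-823) = 1969*1 + 57*(-1/823) = 1969 - 57/823 = 1620430/823 ≈ 1968.9)
(2173 - 5055) + (m + F)/(-14998 + 13793) = (2173 - 5055) + (1620430/823 + 4056)/(-14998 + 13793) = -2882 + (4958518/823)/(-1205) = -2882 + (4958518/823)*(-1/1205) = -2882 - 4958518/991715 = -2863081148/991715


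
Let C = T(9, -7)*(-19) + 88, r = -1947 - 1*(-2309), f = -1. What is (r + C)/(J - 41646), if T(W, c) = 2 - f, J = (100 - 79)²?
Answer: -131/13735 ≈ -0.0095377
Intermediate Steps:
r = 362 (r = -1947 + 2309 = 362)
J = 441 (J = 21² = 441)
T(W, c) = 3 (T(W, c) = 2 - 1*(-1) = 2 + 1 = 3)
C = 31 (C = 3*(-19) + 88 = -57 + 88 = 31)
(r + C)/(J - 41646) = (362 + 31)/(441 - 41646) = 393/(-41205) = 393*(-1/41205) = -131/13735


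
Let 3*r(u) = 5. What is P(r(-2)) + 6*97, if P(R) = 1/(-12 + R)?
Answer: 18039/31 ≈ 581.90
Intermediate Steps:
r(u) = 5/3 (r(u) = (⅓)*5 = 5/3)
P(r(-2)) + 6*97 = 1/(-12 + 5/3) + 6*97 = 1/(-31/3) + 582 = -3/31 + 582 = 18039/31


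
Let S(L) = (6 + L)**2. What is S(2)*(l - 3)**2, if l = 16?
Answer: 10816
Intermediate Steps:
S(2)*(l - 3)**2 = (6 + 2)**2*(16 - 3)**2 = 8**2*13**2 = 64*169 = 10816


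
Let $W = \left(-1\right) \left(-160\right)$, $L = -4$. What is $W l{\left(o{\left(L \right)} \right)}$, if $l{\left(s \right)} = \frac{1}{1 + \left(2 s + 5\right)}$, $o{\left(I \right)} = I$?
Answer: $-80$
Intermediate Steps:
$W = 160$
$l{\left(s \right)} = \frac{1}{6 + 2 s}$ ($l{\left(s \right)} = \frac{1}{1 + \left(5 + 2 s\right)} = \frac{1}{6 + 2 s}$)
$W l{\left(o{\left(L \right)} \right)} = 160 \frac{1}{2 \left(3 - 4\right)} = 160 \frac{1}{2 \left(-1\right)} = 160 \cdot \frac{1}{2} \left(-1\right) = 160 \left(- \frac{1}{2}\right) = -80$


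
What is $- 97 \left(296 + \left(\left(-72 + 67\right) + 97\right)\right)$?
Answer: $-37636$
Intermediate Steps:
$- 97 \left(296 + \left(\left(-72 + 67\right) + 97\right)\right) = - 97 \left(296 + \left(-5 + 97\right)\right) = - 97 \left(296 + 92\right) = \left(-97\right) 388 = -37636$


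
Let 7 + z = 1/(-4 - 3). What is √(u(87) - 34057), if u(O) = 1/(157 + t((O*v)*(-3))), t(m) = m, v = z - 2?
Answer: 2*I*√2698564337373/17803 ≈ 184.55*I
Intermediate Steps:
z = -50/7 (z = -7 + 1/(-4 - 3) = -7 + 1/(-7) = -7 - ⅐ = -50/7 ≈ -7.1429)
v = -64/7 (v = -50/7 - 2 = -64/7 ≈ -9.1429)
u(O) = 1/(157 + 192*O/7) (u(O) = 1/(157 + (O*(-64/7))*(-3)) = 1/(157 - 64*O/7*(-3)) = 1/(157 + 192*O/7))
√(u(87) - 34057) = √(7/(1099 + 192*87) - 34057) = √(7/(1099 + 16704) - 34057) = √(7/17803 - 34057) = √(-606316764/17803) = 2*I*√2698564337373/17803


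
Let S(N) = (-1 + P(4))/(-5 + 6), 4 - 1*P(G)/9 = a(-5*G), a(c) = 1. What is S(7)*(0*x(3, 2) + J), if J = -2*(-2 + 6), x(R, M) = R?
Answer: -208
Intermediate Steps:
P(G) = 27 (P(G) = 36 - 9*1 = 36 - 9 = 27)
J = -8 (J = -2*4 = -8)
S(N) = 26 (S(N) = (-1 + 27)/(-5 + 6) = 26/1 = 26*1 = 26)
S(7)*(0*x(3, 2) + J) = 26*(0*3 - 8) = 26*(0 - 8) = 26*(-8) = -208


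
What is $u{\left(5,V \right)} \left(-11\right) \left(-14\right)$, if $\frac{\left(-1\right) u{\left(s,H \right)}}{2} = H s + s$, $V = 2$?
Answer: $-4620$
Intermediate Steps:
$u{\left(s,H \right)} = - 2 s - 2 H s$ ($u{\left(s,H \right)} = - 2 \left(H s + s\right) = - 2 \left(s + H s\right) = - 2 s - 2 H s$)
$u{\left(5,V \right)} \left(-11\right) \left(-14\right) = \left(-2\right) 5 \left(1 + 2\right) \left(-11\right) \left(-14\right) = \left(-2\right) 5 \cdot 3 \left(-11\right) \left(-14\right) = \left(-30\right) \left(-11\right) \left(-14\right) = 330 \left(-14\right) = -4620$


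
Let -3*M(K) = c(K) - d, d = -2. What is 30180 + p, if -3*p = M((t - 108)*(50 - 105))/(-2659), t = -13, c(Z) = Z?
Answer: 240743641/7977 ≈ 30180.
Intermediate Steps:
M(K) = -2/3 - K/3 (M(K) = -(K - 1*(-2))/3 = -(K + 2)/3 = -(2 + K)/3 = -2/3 - K/3)
p = -2219/7977 (p = -(-2/3 - (-13 - 108)*(50 - 105)/3)/(3*(-2659)) = -(-2/3 - (-121)*(-55)/3)*(-1)/(3*2659) = -(-2/3 - 1/3*6655)*(-1)/(3*2659) = -(-2/3 - 6655/3)*(-1)/(3*2659) = -(-2219)*(-1)/(3*2659) = -1/3*2219/2659 = -2219/7977 ≈ -0.27817)
30180 + p = 30180 - 2219/7977 = 240743641/7977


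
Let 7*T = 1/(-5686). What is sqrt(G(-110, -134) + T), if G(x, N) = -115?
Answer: I*sqrt(182182948262)/39802 ≈ 10.724*I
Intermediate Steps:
T = -1/39802 (T = (1/7)/(-5686) = (1/7)*(-1/5686) = -1/39802 ≈ -2.5124e-5)
sqrt(G(-110, -134) + T) = sqrt(-115 - 1/39802) = sqrt(-4577231/39802) = I*sqrt(182182948262)/39802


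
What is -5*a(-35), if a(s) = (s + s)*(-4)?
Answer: -1400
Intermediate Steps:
a(s) = -8*s (a(s) = (2*s)*(-4) = -8*s)
-5*a(-35) = -(-40)*(-35) = -5*280 = -1400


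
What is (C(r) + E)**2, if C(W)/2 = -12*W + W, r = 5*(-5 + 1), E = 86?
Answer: 276676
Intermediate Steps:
r = -20 (r = 5*(-4) = -20)
C(W) = -22*W (C(W) = 2*(-12*W + W) = 2*(-11*W) = -22*W)
(C(r) + E)**2 = (-22*(-20) + 86)**2 = (440 + 86)**2 = 526**2 = 276676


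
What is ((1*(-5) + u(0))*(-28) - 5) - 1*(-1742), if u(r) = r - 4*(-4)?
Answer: 1429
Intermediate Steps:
u(r) = 16 + r (u(r) = r + 16 = 16 + r)
((1*(-5) + u(0))*(-28) - 5) - 1*(-1742) = ((1*(-5) + (16 + 0))*(-28) - 5) - 1*(-1742) = ((-5 + 16)*(-28) - 5) + 1742 = (11*(-28) - 5) + 1742 = (-308 - 5) + 1742 = -313 + 1742 = 1429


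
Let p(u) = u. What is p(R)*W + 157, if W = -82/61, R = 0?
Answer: 157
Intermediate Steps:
W = -82/61 (W = -82*1/61 = -82/61 ≈ -1.3443)
p(R)*W + 157 = 0*(-82/61) + 157 = 0 + 157 = 157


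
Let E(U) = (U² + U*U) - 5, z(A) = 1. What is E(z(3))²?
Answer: 9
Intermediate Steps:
E(U) = -5 + 2*U² (E(U) = (U² + U²) - 5 = 2*U² - 5 = -5 + 2*U²)
E(z(3))² = (-5 + 2*1²)² = (-5 + 2*1)² = (-5 + 2)² = (-3)² = 9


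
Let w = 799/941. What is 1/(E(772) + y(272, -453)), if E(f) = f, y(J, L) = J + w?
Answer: 941/983203 ≈ 0.00095708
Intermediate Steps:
w = 799/941 (w = 799*(1/941) = 799/941 ≈ 0.84910)
y(J, L) = 799/941 + J (y(J, L) = J + 799/941 = 799/941 + J)
1/(E(772) + y(272, -453)) = 1/(772 + (799/941 + 272)) = 1/(772 + 256751/941) = 1/(983203/941) = 941/983203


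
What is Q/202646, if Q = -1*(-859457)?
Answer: 859457/202646 ≈ 4.2412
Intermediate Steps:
Q = 859457
Q/202646 = 859457/202646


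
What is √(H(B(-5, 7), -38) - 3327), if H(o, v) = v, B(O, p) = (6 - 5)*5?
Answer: I*√3365 ≈ 58.009*I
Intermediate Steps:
B(O, p) = 5 (B(O, p) = 1*5 = 5)
√(H(B(-5, 7), -38) - 3327) = √(-38 - 3327) = √(-3365) = I*√3365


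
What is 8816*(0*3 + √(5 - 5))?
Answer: 0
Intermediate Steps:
8816*(0*3 + √(5 - 5)) = 8816*(0 + √0) = 8816*(0 + 0) = 8816*0 = 0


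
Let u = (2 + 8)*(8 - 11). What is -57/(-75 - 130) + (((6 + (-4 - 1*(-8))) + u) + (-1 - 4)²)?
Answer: 1082/205 ≈ 5.2780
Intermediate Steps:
u = -30 (u = 10*(-3) = -30)
-57/(-75 - 130) + (((6 + (-4 - 1*(-8))) + u) + (-1 - 4)²) = -57/(-75 - 130) + (((6 + (-4 - 1*(-8))) - 30) + (-1 - 4)²) = -57/(-205) + (((6 + (-4 + 8)) - 30) + (-5)²) = -1/205*(-57) + (((6 + 4) - 30) + 25) = 57/205 + ((10 - 30) + 25) = 57/205 + (-20 + 25) = 57/205 + 5 = 1082/205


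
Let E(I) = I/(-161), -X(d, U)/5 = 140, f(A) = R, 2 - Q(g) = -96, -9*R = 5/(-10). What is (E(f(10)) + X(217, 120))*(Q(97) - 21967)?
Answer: 44363475269/2898 ≈ 1.5308e+7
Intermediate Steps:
R = 1/18 (R = -5/(9*(-10)) = -5*(-1)/(9*10) = -1/9*(-1/2) = 1/18 ≈ 0.055556)
Q(g) = 98 (Q(g) = 2 - 1*(-96) = 2 + 96 = 98)
f(A) = 1/18
X(d, U) = -700 (X(d, U) = -5*140 = -700)
E(I) = -I/161 (E(I) = I*(-1/161) = -I/161)
(E(f(10)) + X(217, 120))*(Q(97) - 21967) = (-1/161*1/18 - 700)*(98 - 21967) = (-1/2898 - 700)*(-21869) = -2028601/2898*(-21869) = 44363475269/2898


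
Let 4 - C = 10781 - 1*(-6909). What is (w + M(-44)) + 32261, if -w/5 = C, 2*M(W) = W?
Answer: 120669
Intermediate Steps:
M(W) = W/2
C = -17686 (C = 4 - (10781 - 1*(-6909)) = 4 - (10781 + 6909) = 4 - 1*17690 = 4 - 17690 = -17686)
w = 88430 (w = -5*(-17686) = 88430)
(w + M(-44)) + 32261 = (88430 + (1/2)*(-44)) + 32261 = (88430 - 22) + 32261 = 88408 + 32261 = 120669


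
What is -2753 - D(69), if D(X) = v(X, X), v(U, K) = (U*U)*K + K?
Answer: -331331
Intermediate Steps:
v(U, K) = K + K*U² (v(U, K) = U²*K + K = K*U² + K = K + K*U²)
D(X) = X*(1 + X²)
-2753 - D(69) = -2753 - (69 + 69³) = -2753 - (69 + 328509) = -2753 - 1*328578 = -2753 - 328578 = -331331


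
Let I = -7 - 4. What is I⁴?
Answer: 14641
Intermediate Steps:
I = -11
I⁴ = (-11)⁴ = 14641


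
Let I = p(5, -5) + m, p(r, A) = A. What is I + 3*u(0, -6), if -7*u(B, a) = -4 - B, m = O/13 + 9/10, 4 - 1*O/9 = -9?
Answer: 463/70 ≈ 6.6143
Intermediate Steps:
O = 117 (O = 36 - 9*(-9) = 36 + 81 = 117)
m = 99/10 (m = 117/13 + 9/10 = 117*(1/13) + 9*(1/10) = 9 + 9/10 = 99/10 ≈ 9.9000)
u(B, a) = 4/7 + B/7 (u(B, a) = -(-4 - B)/7 = 4/7 + B/7)
I = 49/10 (I = -5 + 99/10 = 49/10 ≈ 4.9000)
I + 3*u(0, -6) = 49/10 + 3*(4/7 + (1/7)*0) = 49/10 + 3*(4/7 + 0) = 49/10 + 3*(4/7) = 49/10 + 12/7 = 463/70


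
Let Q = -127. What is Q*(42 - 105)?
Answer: 8001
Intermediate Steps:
Q*(42 - 105) = -127*(42 - 105) = -127*(-63) = 8001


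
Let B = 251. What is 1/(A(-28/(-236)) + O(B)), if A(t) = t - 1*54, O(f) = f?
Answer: 59/11630 ≈ 0.0050731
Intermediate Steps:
A(t) = -54 + t (A(t) = t - 54 = -54 + t)
1/(A(-28/(-236)) + O(B)) = 1/((-54 - 28/(-236)) + 251) = 1/((-54 - 28*(-1/236)) + 251) = 1/((-54 + 7/59) + 251) = 1/(-3179/59 + 251) = 1/(11630/59) = 59/11630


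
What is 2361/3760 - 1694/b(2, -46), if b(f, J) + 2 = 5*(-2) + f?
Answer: 127861/752 ≈ 170.03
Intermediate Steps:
b(f, J) = -12 + f (b(f, J) = -2 + (5*(-2) + f) = -2 + (-10 + f) = -12 + f)
2361/3760 - 1694/b(2, -46) = 2361/3760 - 1694/(-12 + 2) = 2361*(1/3760) - 1694/(-10) = 2361/3760 - 1694*(-1/10) = 2361/3760 + 847/5 = 127861/752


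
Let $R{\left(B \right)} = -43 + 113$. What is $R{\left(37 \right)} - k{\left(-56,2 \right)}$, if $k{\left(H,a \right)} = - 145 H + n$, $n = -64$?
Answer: $-7986$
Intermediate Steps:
$k{\left(H,a \right)} = -64 - 145 H$ ($k{\left(H,a \right)} = - 145 H - 64 = -64 - 145 H$)
$R{\left(B \right)} = 70$
$R{\left(37 \right)} - k{\left(-56,2 \right)} = 70 - \left(-64 - -8120\right) = 70 - \left(-64 + 8120\right) = 70 - 8056 = -7986$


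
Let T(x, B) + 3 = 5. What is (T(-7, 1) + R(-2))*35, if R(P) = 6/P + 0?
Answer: -35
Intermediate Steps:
R(P) = 6/P
T(x, B) = 2 (T(x, B) = -3 + 5 = 2)
(T(-7, 1) + R(-2))*35 = (2 + 6/(-2))*35 = (2 + 6*(-½))*35 = (2 - 3)*35 = -1*35 = -35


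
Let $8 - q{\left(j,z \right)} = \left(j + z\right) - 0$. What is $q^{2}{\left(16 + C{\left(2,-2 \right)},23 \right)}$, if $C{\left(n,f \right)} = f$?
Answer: $841$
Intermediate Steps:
$q{\left(j,z \right)} = 8 - j - z$ ($q{\left(j,z \right)} = 8 - \left(\left(j + z\right) - 0\right) = 8 - \left(\left(j + z\right) + 0\right) = 8 - \left(j + z\right) = 8 - j - z$)
$q^{2}{\left(16 + C{\left(2,-2 \right)},23 \right)} = \left(8 - \left(16 - 2\right) - 23\right)^{2} = \left(8 - 14 - 23\right)^{2} = \left(-29\right)^{2} = 841$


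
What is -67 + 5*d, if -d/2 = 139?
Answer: -1457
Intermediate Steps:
d = -278 (d = -2*139 = -278)
-67 + 5*d = -67 + 5*(-278) = -67 - 1390 = -1457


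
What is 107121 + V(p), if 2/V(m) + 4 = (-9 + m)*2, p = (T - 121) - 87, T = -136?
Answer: 38027954/355 ≈ 1.0712e+5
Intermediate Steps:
p = -344 (p = (-136 - 121) - 87 = -257 - 87 = -344)
V(m) = 2/(-22 + 2*m) (V(m) = 2/(-4 + (-9 + m)*2) = 2/(-4 + (-18 + 2*m)) = 2/(-22 + 2*m))
107121 + V(p) = 107121 + 1/(-11 - 344) = 107121 + 1/(-355) = 107121 - 1/355 = 38027954/355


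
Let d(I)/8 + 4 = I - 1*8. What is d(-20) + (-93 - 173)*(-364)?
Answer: 96568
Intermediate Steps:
d(I) = -96 + 8*I (d(I) = -32 + 8*(I - 1*8) = -32 + 8*(I - 8) = -32 + 8*(-8 + I) = -32 + (-64 + 8*I) = -96 + 8*I)
d(-20) + (-93 - 173)*(-364) = (-96 + 8*(-20)) + (-93 - 173)*(-364) = (-96 - 160) - 266*(-364) = -256 + 96824 = 96568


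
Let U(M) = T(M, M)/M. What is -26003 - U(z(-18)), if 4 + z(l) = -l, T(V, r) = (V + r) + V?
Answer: -26006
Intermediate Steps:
T(V, r) = r + 2*V
z(l) = -4 - l
U(M) = 3 (U(M) = (M + 2*M)/M = (3*M)/M = 3)
-26003 - U(z(-18)) = -26003 - 1*3 = -26003 - 3 = -26006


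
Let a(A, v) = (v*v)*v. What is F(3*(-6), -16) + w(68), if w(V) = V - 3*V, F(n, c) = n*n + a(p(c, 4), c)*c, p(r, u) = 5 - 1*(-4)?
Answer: 65724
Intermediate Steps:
p(r, u) = 9 (p(r, u) = 5 + 4 = 9)
a(A, v) = v**3 (a(A, v) = v**2*v = v**3)
F(n, c) = c**4 + n**2 (F(n, c) = n*n + c**3*c = n**2 + c**4 = c**4 + n**2)
w(V) = -2*V
F(3*(-6), -16) + w(68) = ((-16)**4 + (3*(-6))**2) - 2*68 = (65536 + (-18)**2) - 136 = (65536 + 324) - 136 = 65860 - 136 = 65724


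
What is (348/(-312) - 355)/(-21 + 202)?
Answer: -9259/4706 ≈ -1.9675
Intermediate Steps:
(348/(-312) - 355)/(-21 + 202) = (348*(-1/312) - 355)/181 = (-29/26 - 355)*(1/181) = -9259/26*1/181 = -9259/4706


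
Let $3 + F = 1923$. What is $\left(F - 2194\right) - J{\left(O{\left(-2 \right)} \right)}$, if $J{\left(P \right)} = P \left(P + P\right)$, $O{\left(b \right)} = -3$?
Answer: $-292$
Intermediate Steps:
$F = 1920$ ($F = -3 + 1923 = 1920$)
$J{\left(P \right)} = 2 P^{2}$ ($J{\left(P \right)} = P 2 P = 2 P^{2}$)
$\left(F - 2194\right) - J{\left(O{\left(-2 \right)} \right)} = \left(1920 - 2194\right) - 2 \left(-3\right)^{2} = \left(1920 - 2194\right) - 2 \cdot 9 = -274 - 18 = -292$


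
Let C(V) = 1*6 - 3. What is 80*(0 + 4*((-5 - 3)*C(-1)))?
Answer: -7680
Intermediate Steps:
C(V) = 3 (C(V) = 6 - 3 = 3)
80*(0 + 4*((-5 - 3)*C(-1))) = 80*(0 + 4*((-5 - 3)*3)) = 80*(0 + 4*(-8*3)) = 80*(0 + 4*(-24)) = 80*(0 - 96) = 80*(-96) = -7680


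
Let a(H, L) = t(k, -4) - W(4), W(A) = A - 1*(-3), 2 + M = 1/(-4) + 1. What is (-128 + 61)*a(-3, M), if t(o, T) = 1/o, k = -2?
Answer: 1005/2 ≈ 502.50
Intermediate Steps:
M = -5/4 (M = -2 + (1/(-4) + 1) = -2 + (-¼ + 1) = -2 + ¾ = -5/4 ≈ -1.2500)
W(A) = 3 + A (W(A) = A + 3 = 3 + A)
a(H, L) = -15/2 (a(H, L) = 1/(-2) - (3 + 4) = -½ - 1*7 = -½ - 7 = -15/2)
(-128 + 61)*a(-3, M) = (-128 + 61)*(-15/2) = -67*(-15/2) = 1005/2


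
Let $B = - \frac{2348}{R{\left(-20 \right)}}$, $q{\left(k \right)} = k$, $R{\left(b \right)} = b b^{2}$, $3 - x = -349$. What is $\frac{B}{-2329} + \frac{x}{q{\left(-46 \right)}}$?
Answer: $- \frac{819821501}{107134000} \approx -7.6523$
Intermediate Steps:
$x = 352$ ($x = 3 - -349 = 3 + 349 = 352$)
$R{\left(b \right)} = b^{3}$
$B = \frac{587}{2000}$ ($B = - \frac{2348}{\left(-20\right)^{3}} = - \frac{2348}{-8000} = \left(-2348\right) \left(- \frac{1}{8000}\right) = \frac{587}{2000} \approx 0.2935$)
$\frac{B}{-2329} + \frac{x}{q{\left(-46 \right)}} = \frac{587}{2000 \left(-2329\right)} + \frac{352}{-46} = \frac{587}{2000} \left(- \frac{1}{2329}\right) + 352 \left(- \frac{1}{46}\right) = - \frac{587}{4658000} - \frac{176}{23} = - \frac{819821501}{107134000}$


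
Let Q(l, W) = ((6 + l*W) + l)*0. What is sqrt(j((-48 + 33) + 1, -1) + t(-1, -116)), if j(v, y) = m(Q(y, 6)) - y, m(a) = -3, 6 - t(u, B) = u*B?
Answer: 4*I*sqrt(7) ≈ 10.583*I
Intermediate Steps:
Q(l, W) = 0 (Q(l, W) = ((6 + W*l) + l)*0 = (6 + l + W*l)*0 = 0)
t(u, B) = 6 - B*u (t(u, B) = 6 - u*B = 6 - B*u)
j(v, y) = -3 - y
sqrt(j((-48 + 33) + 1, -1) + t(-1, -116)) = sqrt((-3 - 1*(-1)) + (6 - 1*(-116)*(-1))) = sqrt((-3 + 1) + (6 - 116)) = sqrt(-2 - 110) = sqrt(-112) = 4*I*sqrt(7)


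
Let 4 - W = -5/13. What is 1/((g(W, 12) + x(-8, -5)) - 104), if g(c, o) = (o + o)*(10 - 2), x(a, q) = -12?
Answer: 1/76 ≈ 0.013158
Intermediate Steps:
W = 57/13 (W = 4 - (-5)/13 = 4 - 1*(-5/13) = 4 + 5/13 = 57/13 ≈ 4.3846)
g(c, o) = 16*o (g(c, o) = (2*o)*8 = 16*o)
1/((g(W, 12) + x(-8, -5)) - 104) = 1/((16*12 - 12) - 104) = 1/((192 - 12) - 104) = 1/(180 - 104) = 1/76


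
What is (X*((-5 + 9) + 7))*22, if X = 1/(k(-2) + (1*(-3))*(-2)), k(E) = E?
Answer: 121/2 ≈ 60.500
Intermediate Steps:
X = ¼ (X = 1/(-2 + (1*(-3))*(-2)) = 1/(-2 - 3*(-2)) = 1/(-2 + 6) = 1/4 = ¼ ≈ 0.25000)
(X*((-5 + 9) + 7))*22 = (((-5 + 9) + 7)/4)*22 = ((4 + 7)/4)*22 = ((¼)*11)*22 = (11/4)*22 = 121/2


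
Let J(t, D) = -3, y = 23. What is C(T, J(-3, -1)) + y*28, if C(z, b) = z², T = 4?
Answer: 660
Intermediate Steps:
C(T, J(-3, -1)) + y*28 = 4² + 23*28 = 16 + 644 = 660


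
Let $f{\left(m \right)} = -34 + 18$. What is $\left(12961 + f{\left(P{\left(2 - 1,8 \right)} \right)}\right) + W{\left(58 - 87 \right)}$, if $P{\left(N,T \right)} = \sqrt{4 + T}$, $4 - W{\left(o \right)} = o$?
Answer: $12978$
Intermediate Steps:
$W{\left(o \right)} = 4 - o$
$f{\left(m \right)} = -16$
$\left(12961 + f{\left(P{\left(2 - 1,8 \right)} \right)}\right) + W{\left(58 - 87 \right)} = \left(12961 - 16\right) + \left(4 - \left(58 - 87\right)\right) = 12945 + \left(4 - -29\right) = 12945 + \left(4 + 29\right) = 12945 + 33 = 12978$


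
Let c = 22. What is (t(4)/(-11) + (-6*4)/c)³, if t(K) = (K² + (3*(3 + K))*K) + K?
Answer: -1560896/1331 ≈ -1172.7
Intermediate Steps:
t(K) = K + K² + K*(9 + 3*K) (t(K) = (K² + (9 + 3*K)*K) + K = (K² + K*(9 + 3*K)) + K = K + K² + K*(9 + 3*K))
(t(4)/(-11) + (-6*4)/c)³ = ((2*4*(5 + 2*4))/(-11) - 6*4/22)³ = ((2*4*(5 + 8))*(-1/11) - 24*1/22)³ = ((2*4*13)*(-1/11) - 12/11)³ = (104*(-1/11) - 12/11)³ = (-104/11 - 12/11)³ = (-116/11)³ = -1560896/1331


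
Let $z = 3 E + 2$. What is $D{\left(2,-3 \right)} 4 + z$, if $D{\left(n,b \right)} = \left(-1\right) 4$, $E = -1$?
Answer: $-17$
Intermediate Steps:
$D{\left(n,b \right)} = -4$
$z = -1$ ($z = 3 \left(-1\right) + 2 = -3 + 2 = -1$)
$D{\left(2,-3 \right)} 4 + z = \left(-4\right) 4 - 1 = -16 - 1 = -17$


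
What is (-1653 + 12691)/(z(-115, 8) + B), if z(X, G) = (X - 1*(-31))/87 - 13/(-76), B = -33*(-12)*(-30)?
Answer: -24327752/26185271 ≈ -0.92906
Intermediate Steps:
B = -11880 (B = 396*(-30) = -11880)
z(X, G) = 3487/6612 + X/87 (z(X, G) = (X + 31)*(1/87) - 13*(-1/76) = (31 + X)*(1/87) + 13/76 = (31/87 + X/87) + 13/76 = 3487/6612 + X/87)
(-1653 + 12691)/(z(-115, 8) + B) = (-1653 + 12691)/((3487/6612 + (1/87)*(-115)) - 11880) = 11038/((3487/6612 - 115/87) - 11880) = 11038/(-1751/2204 - 11880) = 11038/(-26185271/2204) = 11038*(-2204/26185271) = -24327752/26185271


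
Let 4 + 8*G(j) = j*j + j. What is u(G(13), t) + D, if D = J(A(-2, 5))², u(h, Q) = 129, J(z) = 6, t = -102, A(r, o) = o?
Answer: 165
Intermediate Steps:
G(j) = -½ + j/8 + j²/8 (G(j) = -½ + (j*j + j)/8 = -½ + (j² + j)/8 = -½ + (j + j²)/8 = -½ + (j/8 + j²/8) = -½ + j/8 + j²/8)
D = 36 (D = 6² = 36)
u(G(13), t) + D = 129 + 36 = 165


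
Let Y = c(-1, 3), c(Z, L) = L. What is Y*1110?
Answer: 3330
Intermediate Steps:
Y = 3
Y*1110 = 3*1110 = 3330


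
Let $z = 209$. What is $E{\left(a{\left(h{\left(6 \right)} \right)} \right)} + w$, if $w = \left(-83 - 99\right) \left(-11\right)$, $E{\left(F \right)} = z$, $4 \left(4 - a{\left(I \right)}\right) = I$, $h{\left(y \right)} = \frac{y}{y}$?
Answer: $2211$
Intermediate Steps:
$h{\left(y \right)} = 1$
$a{\left(I \right)} = 4 - \frac{I}{4}$
$E{\left(F \right)} = 209$
$w = 2002$ ($w = \left(-182\right) \left(-11\right) = 2002$)
$E{\left(a{\left(h{\left(6 \right)} \right)} \right)} + w = 209 + 2002 = 2211$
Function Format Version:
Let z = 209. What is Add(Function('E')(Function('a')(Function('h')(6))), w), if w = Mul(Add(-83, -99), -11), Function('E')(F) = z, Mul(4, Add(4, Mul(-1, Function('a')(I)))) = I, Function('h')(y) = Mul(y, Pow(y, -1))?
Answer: 2211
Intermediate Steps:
Function('h')(y) = 1
Function('a')(I) = Add(4, Mul(Rational(-1, 4), I))
Function('E')(F) = 209
w = 2002 (w = Mul(-182, -11) = 2002)
Add(Function('E')(Function('a')(Function('h')(6))), w) = Add(209, 2002) = 2211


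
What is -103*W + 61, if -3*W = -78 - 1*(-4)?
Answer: -7439/3 ≈ -2479.7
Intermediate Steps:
W = 74/3 (W = -(-78 - 1*(-4))/3 = -(-78 + 4)/3 = -⅓*(-74) = 74/3 ≈ 24.667)
-103*W + 61 = -103*74/3 + 61 = -7622/3 + 61 = -7439/3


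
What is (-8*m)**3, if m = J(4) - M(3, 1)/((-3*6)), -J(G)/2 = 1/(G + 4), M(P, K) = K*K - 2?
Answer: 10648/729 ≈ 14.606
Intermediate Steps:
M(P, K) = -2 + K**2 (M(P, K) = K**2 - 2 = -2 + K**2)
J(G) = -2/(4 + G) (J(G) = -2/(G + 4) = -2/(4 + G))
m = -11/36 (m = -2/(4 + 4) - (-2 + 1**2)/((-3*6)) = -2/8 - (-2 + 1)/(-18) = -2*1/8 - (-1)*(-1)/18 = -1/4 - 1*1/18 = -1/4 - 1/18 = -11/36 ≈ -0.30556)
(-8*m)**3 = (-8*(-11/36))**3 = (22/9)**3 = 10648/729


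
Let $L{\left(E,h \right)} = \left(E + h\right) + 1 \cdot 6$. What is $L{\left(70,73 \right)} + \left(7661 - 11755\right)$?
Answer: $-3945$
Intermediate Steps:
$L{\left(E,h \right)} = 6 + E + h$ ($L{\left(E,h \right)} = \left(E + h\right) + 6 = 6 + E + h$)
$L{\left(70,73 \right)} + \left(7661 - 11755\right) = \left(6 + 70 + 73\right) + \left(7661 - 11755\right) = 149 + \left(7661 - 11755\right) = 149 - 4094 = -3945$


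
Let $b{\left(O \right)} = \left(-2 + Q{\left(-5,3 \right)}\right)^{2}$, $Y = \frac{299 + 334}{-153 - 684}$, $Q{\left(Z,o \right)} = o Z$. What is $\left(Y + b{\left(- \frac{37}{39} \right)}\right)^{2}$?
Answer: $\frac{6467376400}{77841} \approx 83085.0$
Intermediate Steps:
$Q{\left(Z,o \right)} = Z o$
$Y = - \frac{211}{279}$ ($Y = \frac{633}{-837} = 633 \left(- \frac{1}{837}\right) = - \frac{211}{279} \approx -0.75627$)
$b{\left(O \right)} = 289$ ($b{\left(O \right)} = \left(-2 - 15\right)^{2} = \left(-17\right)^{2} = 289$)
$\left(Y + b{\left(- \frac{37}{39} \right)}\right)^{2} = \left(- \frac{211}{279} + 289\right)^{2} = \left(\frac{80420}{279}\right)^{2} = \frac{6467376400}{77841}$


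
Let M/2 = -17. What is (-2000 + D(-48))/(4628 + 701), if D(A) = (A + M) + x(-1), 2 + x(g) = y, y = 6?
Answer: -2078/5329 ≈ -0.38994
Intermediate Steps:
M = -34 (M = 2*(-17) = -34)
x(g) = 4 (x(g) = -2 + 6 = 4)
D(A) = -30 + A (D(A) = (A - 34) + 4 = (-34 + A) + 4 = -30 + A)
(-2000 + D(-48))/(4628 + 701) = (-2000 + (-30 - 48))/(4628 + 701) = (-2000 - 78)/5329 = -2078*1/5329 = -2078/5329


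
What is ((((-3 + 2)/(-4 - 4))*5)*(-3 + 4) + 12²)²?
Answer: 1338649/64 ≈ 20916.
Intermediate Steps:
((((-3 + 2)/(-4 - 4))*5)*(-3 + 4) + 12²)² = ((-1/(-8)*5)*1 + 144)² = ((-1*(-⅛)*5)*1 + 144)² = (((⅛)*5)*1 + 144)² = ((5/8)*1 + 144)² = (5/8 + 144)² = (1157/8)² = 1338649/64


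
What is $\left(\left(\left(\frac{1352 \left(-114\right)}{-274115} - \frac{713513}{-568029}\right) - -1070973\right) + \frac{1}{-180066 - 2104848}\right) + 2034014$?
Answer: $\frac{368223883981270504734131}{118591049925770730} \approx 3.105 \cdot 10^{6}$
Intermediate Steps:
$\left(\left(\left(\frac{1352 \left(-114\right)}{-274115} - \frac{713513}{-568029}\right) - -1070973\right) + \frac{1}{-180066 - 2104848}\right) + 2034014 = \left(\left(\left(\left(-154128\right) \left(- \frac{1}{274115}\right) - - \frac{713513}{568029}\right) + 1070973\right) + \frac{1}{-2284914}\right) + 2034014 = \left(\left(\left(\frac{154128}{274115} + \frac{713513}{568029}\right) + 1070973\right) - \frac{1}{2284914}\right) + 2034014 = \left(\left(\frac{283133789707}{155705269335} + 1070973\right) - \frac{1}{2284914}\right) + 2034014 = \left(\frac{166756422549302662}{155705269335} - \frac{1}{2284914}\right) + 2034014 = \frac{127008028157553879123911}{118591049925770730} + 2034014 = \frac{368223883981270504734131}{118591049925770730}$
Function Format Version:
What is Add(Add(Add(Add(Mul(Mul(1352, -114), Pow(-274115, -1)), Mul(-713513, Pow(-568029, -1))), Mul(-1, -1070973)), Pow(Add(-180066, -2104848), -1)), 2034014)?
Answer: Rational(368223883981270504734131, 118591049925770730) ≈ 3.1050e+6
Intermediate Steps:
Add(Add(Add(Add(Mul(Mul(1352, -114), Pow(-274115, -1)), Mul(-713513, Pow(-568029, -1))), Mul(-1, -1070973)), Pow(Add(-180066, -2104848), -1)), 2034014) = Add(Add(Add(Add(Mul(-154128, Rational(-1, 274115)), Mul(-713513, Rational(-1, 568029))), 1070973), Pow(-2284914, -1)), 2034014) = Add(Add(Add(Add(Rational(154128, 274115), Rational(713513, 568029)), 1070973), Rational(-1, 2284914)), 2034014) = Add(Add(Add(Rational(283133789707, 155705269335), 1070973), Rational(-1, 2284914)), 2034014) = Add(Add(Rational(166756422549302662, 155705269335), Rational(-1, 2284914)), 2034014) = Add(Rational(127008028157553879123911, 118591049925770730), 2034014) = Rational(368223883981270504734131, 118591049925770730)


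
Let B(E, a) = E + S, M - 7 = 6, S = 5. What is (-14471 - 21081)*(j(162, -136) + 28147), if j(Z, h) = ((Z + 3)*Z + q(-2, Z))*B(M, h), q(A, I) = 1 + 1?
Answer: -18107451296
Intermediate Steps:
M = 13 (M = 7 + 6 = 13)
q(A, I) = 2
B(E, a) = 5 + E (B(E, a) = E + 5 = 5 + E)
j(Z, h) = 36 + 18*Z*(3 + Z) (j(Z, h) = ((Z + 3)*Z + 2)*(5 + 13) = ((3 + Z)*Z + 2)*18 = (Z*(3 + Z) + 2)*18 = (2 + Z*(3 + Z))*18 = 36 + 18*Z*(3 + Z))
(-14471 - 21081)*(j(162, -136) + 28147) = (-14471 - 21081)*((36 + 18*162² + 54*162) + 28147) = -35552*((36 + 18*26244 + 8748) + 28147) = -35552*((36 + 472392 + 8748) + 28147) = -35552*(481176 + 28147) = -35552*509323 = -18107451296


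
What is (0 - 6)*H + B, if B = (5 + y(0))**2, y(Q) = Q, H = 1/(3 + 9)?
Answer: 49/2 ≈ 24.500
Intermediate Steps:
H = 1/12 ≈ 0.083333
B = 25 (B = (5 + 0)**2 = 5**2 = 25)
(0 - 6)*H + B = (0 - 6)*(1/12) + 25 = -6*1/12 + 25 = -1/2 + 25 = 49/2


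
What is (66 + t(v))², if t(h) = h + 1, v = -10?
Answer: 3249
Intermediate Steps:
t(h) = 1 + h
(66 + t(v))² = (66 + (1 - 10))² = (66 - 9)² = 57² = 3249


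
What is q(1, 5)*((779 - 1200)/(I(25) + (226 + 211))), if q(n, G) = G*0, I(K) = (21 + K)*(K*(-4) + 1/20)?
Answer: 0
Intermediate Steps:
I(K) = (21 + K)*(1/20 - 4*K) (I(K) = (21 + K)*(-4*K + 1/20) = (21 + K)*(1/20 - 4*K))
q(n, G) = 0
q(1, 5)*((779 - 1200)/(I(25) + (226 + 211))) = 0*((779 - 1200)/((21/20 - 4*25² - 1679/20*25) + (226 + 211))) = 0*(-421/((21/20 - 4*625 - 8395/4) + 437)) = 0*(-421/((21/20 - 2500 - 8395/4) + 437)) = 0*(-421/(-45977/10 + 437)) = 0*(-421/(-41607/10)) = 0*(-421*(-10/41607)) = 0*(4210/41607) = 0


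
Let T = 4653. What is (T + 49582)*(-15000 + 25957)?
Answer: 594252895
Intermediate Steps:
(T + 49582)*(-15000 + 25957) = (4653 + 49582)*(-15000 + 25957) = 54235*10957 = 594252895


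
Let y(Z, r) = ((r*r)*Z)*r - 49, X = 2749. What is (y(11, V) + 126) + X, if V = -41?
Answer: -755305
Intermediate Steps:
y(Z, r) = -49 + Z*r³ (y(Z, r) = (r²*Z)*r - 49 = (Z*r²)*r - 49 = Z*r³ - 49 = -49 + Z*r³)
(y(11, V) + 126) + X = ((-49 + 11*(-41)³) + 126) + 2749 = ((-49 + 11*(-68921)) + 126) + 2749 = ((-49 - 758131) + 126) + 2749 = (-758180 + 126) + 2749 = -758054 + 2749 = -755305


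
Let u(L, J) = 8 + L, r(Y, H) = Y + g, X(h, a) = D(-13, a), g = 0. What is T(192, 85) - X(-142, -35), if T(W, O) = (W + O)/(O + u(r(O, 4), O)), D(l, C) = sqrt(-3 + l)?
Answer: 277/178 - 4*I ≈ 1.5562 - 4.0*I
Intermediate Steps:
X(h, a) = 4*I (X(h, a) = sqrt(-3 - 13) = sqrt(-16) = 4*I)
r(Y, H) = Y (r(Y, H) = Y + 0 = Y)
T(W, O) = (O + W)/(8 + 2*O) (T(W, O) = (W + O)/(O + (8 + O)) = (O + W)/(8 + 2*O))
T(192, 85) - X(-142, -35) = (85 + 192)/(2*(4 + 85)) - 4*I = (1/2)*277/89 - 4*I = (1/2)*(1/89)*277 - 4*I = 277/178 - 4*I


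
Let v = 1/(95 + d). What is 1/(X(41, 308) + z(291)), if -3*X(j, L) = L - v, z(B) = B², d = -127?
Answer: 96/8119519 ≈ 1.1823e-5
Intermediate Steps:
v = -1/32 (v = 1/(95 - 127) = 1/(-32) = -1/32 ≈ -0.031250)
X(j, L) = -1/96 - L/3 (X(j, L) = -(L - 1*(-1/32))/3 = -(L + 1/32)/3 = -(1/32 + L)/3 = -1/96 - L/3)
1/(X(41, 308) + z(291)) = 1/((-1/96 - ⅓*308) + 291²) = 1/((-1/96 - 308/3) + 84681) = 1/(-9857/96 + 84681) = 1/(8119519/96) = 96/8119519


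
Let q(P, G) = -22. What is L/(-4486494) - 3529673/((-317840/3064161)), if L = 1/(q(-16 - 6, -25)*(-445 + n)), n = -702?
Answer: 306111222788975431903387/8995840585298160 ≈ 3.4028e+7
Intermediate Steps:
L = 1/25234 (L = 1/(-22*(-445 - 702)) = 1/(-22*(-1147)) = 1/25234 ≈ 3.9629e-5)
L/(-4486494) - 3529673/((-317840/3064161)) = (1/25234)/(-4486494) - 3529673/((-317840/3064161)) = (1/25234)*(-1/4486494) - 3529673/((-317840*1/3064161)) = -1/113212189596 - 3529673/(-317840/3064161) = -1/113212189596 - 3529673*(-3064161/317840) = -1/113212189596 + 10815486349353/317840 = 306111222788975431903387/8995840585298160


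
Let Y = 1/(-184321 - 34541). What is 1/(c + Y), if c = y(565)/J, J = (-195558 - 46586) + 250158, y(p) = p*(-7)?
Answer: -438490017/216401806 ≈ -2.0263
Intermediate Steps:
y(p) = -7*p
J = 8014 (J = -242144 + 250158 = 8014)
Y = -1/218862 (Y = 1/(-218862) = -1/218862 ≈ -4.5691e-6)
c = -3955/8014 (c = -7*565/8014 = -3955*1/8014 = -3955/8014 ≈ -0.49351)
1/(c + Y) = 1/(-3955/8014 - 1/218862) = 1/(-216401806/438490017) = -438490017/216401806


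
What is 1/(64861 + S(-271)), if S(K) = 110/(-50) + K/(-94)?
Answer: 470/30484991 ≈ 1.5417e-5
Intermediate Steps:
S(K) = -11/5 - K/94 (S(K) = 110*(-1/50) + K*(-1/94) = -11/5 - K/94)
1/(64861 + S(-271)) = 1/(64861 + (-11/5 - 1/94*(-271))) = 1/(64861 + (-11/5 + 271/94)) = 1/(64861 + 321/470) = 1/(30484991/470) = 470/30484991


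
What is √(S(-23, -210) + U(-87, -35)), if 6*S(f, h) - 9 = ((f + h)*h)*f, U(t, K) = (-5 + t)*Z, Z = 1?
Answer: I*√750622/2 ≈ 433.19*I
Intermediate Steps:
U(t, K) = -5 + t (U(t, K) = (-5 + t)*1 = -5 + t)
S(f, h) = 3/2 + f*h*(f + h)/6 (S(f, h) = 3/2 + (((f + h)*h)*f)/6 = 3/2 + ((h*(f + h))*f)/6 = 3/2 + (f*h*(f + h))/6 = 3/2 + f*h*(f + h)/6)
√(S(-23, -210) + U(-87, -35)) = √((3/2 + (⅙)*(-23)*(-210)² + (⅙)*(-210)*(-23)²) + (-5 - 87)) = √((3/2 + (⅙)*(-23)*44100 + (⅙)*(-210)*529) - 92) = √((3/2 - 169050 - 18515) - 92) = √(-375127/2 - 92) = √(-375311/2) = I*√750622/2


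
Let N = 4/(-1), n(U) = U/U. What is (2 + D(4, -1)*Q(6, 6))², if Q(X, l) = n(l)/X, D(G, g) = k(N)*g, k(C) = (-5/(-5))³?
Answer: 121/36 ≈ 3.3611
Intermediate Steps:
n(U) = 1
N = -4 (N = 4*(-1) = -4)
k(C) = 1 (k(C) = (-5*(-⅕))³ = 1³ = 1)
D(G, g) = g (D(G, g) = 1*g = g)
Q(X, l) = 1/X
(2 + D(4, -1)*Q(6, 6))² = (2 - 1/6)² = (2 - 1*⅙)² = (2 - ⅙)² = (11/6)² = 121/36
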